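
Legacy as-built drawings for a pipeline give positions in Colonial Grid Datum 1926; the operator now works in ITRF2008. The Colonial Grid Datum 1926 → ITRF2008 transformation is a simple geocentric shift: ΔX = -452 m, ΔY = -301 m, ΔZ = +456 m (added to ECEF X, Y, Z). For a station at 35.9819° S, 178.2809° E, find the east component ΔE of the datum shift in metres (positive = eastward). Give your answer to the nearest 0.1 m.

At φ = -35.9819°, λ = 178.2809°: sin φ = -0.587530, cos φ = 0.809203, sin λ = 0.029999, cos λ = -0.999550.
ΔE = −sin λ·ΔX + cos λ·ΔY = −(0.029999)·(-452) + (-0.999550)·(-301) = 314.42 m.

ΔE = 314.4 m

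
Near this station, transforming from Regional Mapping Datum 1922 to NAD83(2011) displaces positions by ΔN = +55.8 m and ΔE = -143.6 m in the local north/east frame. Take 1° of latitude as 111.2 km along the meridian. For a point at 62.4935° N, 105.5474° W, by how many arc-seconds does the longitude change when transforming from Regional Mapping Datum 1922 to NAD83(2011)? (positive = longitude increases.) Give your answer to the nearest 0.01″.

At latitude 62.4935°, cos φ = 0.461849.
1° of longitude at this latitude = 111.2 × cos φ = 51.36 km, so Δλ = -143.6 / 51357.6 = -0.0027961° = -10.066″.

Δλ = -10.07″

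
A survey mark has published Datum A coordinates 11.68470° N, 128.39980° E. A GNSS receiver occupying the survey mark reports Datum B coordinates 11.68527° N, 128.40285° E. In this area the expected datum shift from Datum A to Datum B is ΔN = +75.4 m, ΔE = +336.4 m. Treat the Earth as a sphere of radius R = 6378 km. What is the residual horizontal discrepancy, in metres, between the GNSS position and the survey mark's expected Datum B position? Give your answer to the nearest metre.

13 m

Observed coordinate differences: Δφ = +0.00057°, Δλ = +0.00305°.
Converting to metres (1° lat = 111317 m, cos φ = 0.979277): observed ΔN = 63.5 m, observed ΔE = 332.5 m.
Subtracting the expected shift leaves a residual of 63.5 − (75.4) = -11.9 m north and 332.5 − (336.4) = -3.9 m east.
Residual distance = √((-11.9)² + (-3.9)²) = 12.6 m.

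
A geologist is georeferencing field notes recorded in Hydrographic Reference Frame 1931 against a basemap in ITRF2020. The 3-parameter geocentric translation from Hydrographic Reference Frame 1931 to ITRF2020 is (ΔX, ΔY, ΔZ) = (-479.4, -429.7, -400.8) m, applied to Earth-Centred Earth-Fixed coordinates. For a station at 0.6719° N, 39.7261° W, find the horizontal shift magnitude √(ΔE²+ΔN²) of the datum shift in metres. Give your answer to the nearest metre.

The local east axis at (φ, λ) is (−sin λ, cos λ, 0), so ΔE = −sin(-39.7261°)·(-479.4) + cos(-39.7261°)·(-429.7) = -636.88 m.
The local north axis is (−sin φ cos λ, −sin φ sin λ, cos φ), giving ΔN = 4.324 − 3.220 − 400.772 = -399.67 m.
Horizontal magnitude = √(ΔE² + ΔN²) = √((-636.88)² + (-399.67)²) = 751.90 m.

752 m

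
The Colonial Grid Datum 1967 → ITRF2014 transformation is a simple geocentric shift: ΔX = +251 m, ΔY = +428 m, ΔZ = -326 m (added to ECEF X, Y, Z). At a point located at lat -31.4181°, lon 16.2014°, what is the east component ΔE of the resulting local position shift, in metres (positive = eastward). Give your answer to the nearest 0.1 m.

ΔE = 341.0 m

The local east axis at (φ, λ) is (−sin λ, cos λ, 0), so ΔE = −sin(16.2014°)·251 + cos(16.2014°)·428 = 340.97 m.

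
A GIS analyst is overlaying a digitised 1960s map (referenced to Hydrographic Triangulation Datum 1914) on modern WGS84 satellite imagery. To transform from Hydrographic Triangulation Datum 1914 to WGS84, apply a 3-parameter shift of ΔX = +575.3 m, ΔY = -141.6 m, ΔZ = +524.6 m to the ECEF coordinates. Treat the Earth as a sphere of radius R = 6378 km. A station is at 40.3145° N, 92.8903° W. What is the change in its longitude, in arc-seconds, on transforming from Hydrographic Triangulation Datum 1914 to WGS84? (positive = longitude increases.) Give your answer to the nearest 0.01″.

sin φ = 0.646983, cos φ = 0.762505, sin λ = -0.998728, cos λ = -0.050424.
East component: ΔE = −sin λ·ΔX + cos λ·ΔY = −(-0.998728)(575.3) + (-0.050424)(-141.6) = 581.71 m.
1° of latitude spans πR/180 = 111317 m; at latitude φ, 1° of longitude spans that × cos φ = 84879.8 m, so Δλ = 581.71 / 84879.8 × 3600 = 24.672″.

Δλ = 24.67″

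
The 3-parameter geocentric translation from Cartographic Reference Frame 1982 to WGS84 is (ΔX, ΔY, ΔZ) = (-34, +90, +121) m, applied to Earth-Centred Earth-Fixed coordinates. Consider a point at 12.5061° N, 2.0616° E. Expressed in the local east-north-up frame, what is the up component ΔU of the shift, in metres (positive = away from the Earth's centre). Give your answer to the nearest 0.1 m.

ΔU = -3.8 m

The local up (radial) axis is (cos φ cos λ, cos φ sin λ, sin φ), giving ΔU = -33.172 + 3.161 + 26.202 = -3.81 m.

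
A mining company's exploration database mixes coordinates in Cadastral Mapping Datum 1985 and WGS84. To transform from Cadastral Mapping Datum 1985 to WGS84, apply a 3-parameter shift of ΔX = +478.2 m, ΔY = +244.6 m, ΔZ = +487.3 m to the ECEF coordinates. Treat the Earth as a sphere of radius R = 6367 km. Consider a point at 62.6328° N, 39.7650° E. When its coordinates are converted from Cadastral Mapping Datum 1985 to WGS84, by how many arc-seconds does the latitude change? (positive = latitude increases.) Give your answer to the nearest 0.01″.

Δφ = -7.82″

sin φ = 0.888079, cos φ = 0.459691, sin λ = 0.639640, cos λ = 0.768674.
North component: ΔN = −sin φ cos λ·ΔX − sin φ sin λ·ΔY + cos φ·ΔZ = −(0.888079)(0.768674)(478.2) − (0.888079)(0.639640)(244.6) + (0.459691)(487.3) = -241.38 m.
1° of latitude spans πR/180 = 111125 m, so Δφ = -241.38 / 111125 × 3600 = -7.820″.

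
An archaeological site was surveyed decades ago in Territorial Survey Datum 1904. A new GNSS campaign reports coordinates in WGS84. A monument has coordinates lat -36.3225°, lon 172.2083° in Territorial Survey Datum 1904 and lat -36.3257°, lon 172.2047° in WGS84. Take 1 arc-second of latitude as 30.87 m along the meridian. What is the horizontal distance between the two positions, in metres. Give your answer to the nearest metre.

Δφ = -36.3257° − -36.3225° = -0.0032°; Δλ = 172.2047° − 172.2083° = -0.0036°.
1° of latitude = 3600 × 30.87 = 111132 m.
ΔN = Δφ × 111132 = -355.6 m; ΔE = Δλ × 111132 × cos(-36.3225°) = -0.0036 × 111132 × 0.805696 = -322.3 m.
Distance = √(ΔE² + ΔN²) = √((-322.3)² + (-355.6)²) = 480.0 m.

480 m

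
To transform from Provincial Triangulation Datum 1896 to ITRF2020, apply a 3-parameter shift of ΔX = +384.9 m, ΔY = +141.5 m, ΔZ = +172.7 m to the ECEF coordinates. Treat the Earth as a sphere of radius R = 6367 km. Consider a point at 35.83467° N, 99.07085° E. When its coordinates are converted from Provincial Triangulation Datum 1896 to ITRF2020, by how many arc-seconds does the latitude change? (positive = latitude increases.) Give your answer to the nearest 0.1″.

Δφ = 3.0″

sin φ = 0.585448, cos φ = 0.810710, sin λ = 0.987494, cos λ = -0.157656.
North component: ΔN = −sin φ cos λ·ΔX − sin φ sin λ·ΔY + cos φ·ΔZ = −(0.585448)(-0.157656)(384.9) − (0.585448)(0.987494)(141.5) + (0.810710)(172.7) = 93.73 m.
1° of latitude spans πR/180 = 111125 m, so Δφ = 93.73 / 111125 × 3600 = 3.036″.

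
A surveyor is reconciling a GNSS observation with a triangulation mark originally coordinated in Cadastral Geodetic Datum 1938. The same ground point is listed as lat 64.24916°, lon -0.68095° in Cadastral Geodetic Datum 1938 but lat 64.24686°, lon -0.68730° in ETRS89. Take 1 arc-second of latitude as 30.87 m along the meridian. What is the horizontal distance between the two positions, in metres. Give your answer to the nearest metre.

399 m

Δφ = 64.24686° − 64.24916° = -0.00230°; Δλ = -0.68730° − -0.68095° = -0.00635°.
1° of latitude = 3600 × 30.87 = 111132 m.
ΔN = Δφ × 111132 = -255.6 m; ΔE = Δλ × 111132 × cos(64.24916°) = -0.00635 × 111132 × 0.434458 = -306.6 m.
Distance = √(ΔE² + ΔN²) = √((-306.6)² + (-255.6)²) = 399.2 m.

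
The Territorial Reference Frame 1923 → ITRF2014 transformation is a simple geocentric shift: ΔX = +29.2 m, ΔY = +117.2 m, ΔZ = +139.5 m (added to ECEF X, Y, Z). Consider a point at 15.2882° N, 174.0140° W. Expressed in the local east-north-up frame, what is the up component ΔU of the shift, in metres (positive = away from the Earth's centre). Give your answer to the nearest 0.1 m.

ΔU = -3.0 m

The local up (radial) axis is (cos φ cos λ, cos φ sin λ, sin φ), giving ΔU = -28.013 − 11.790 + 36.783 = -3.02 m.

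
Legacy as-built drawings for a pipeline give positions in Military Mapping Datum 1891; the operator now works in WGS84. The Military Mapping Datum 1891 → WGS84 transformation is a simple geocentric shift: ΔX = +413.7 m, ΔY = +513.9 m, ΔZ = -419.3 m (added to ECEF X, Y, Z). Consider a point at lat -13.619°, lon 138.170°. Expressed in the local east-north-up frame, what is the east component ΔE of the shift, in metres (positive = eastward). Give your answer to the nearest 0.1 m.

ΔE = -658.8 m

The local east axis at (φ, λ) is (−sin λ, cos λ, 0), so ΔE = −sin(138.170°)·413.7 + cos(138.170°)·513.9 = -658.83 m.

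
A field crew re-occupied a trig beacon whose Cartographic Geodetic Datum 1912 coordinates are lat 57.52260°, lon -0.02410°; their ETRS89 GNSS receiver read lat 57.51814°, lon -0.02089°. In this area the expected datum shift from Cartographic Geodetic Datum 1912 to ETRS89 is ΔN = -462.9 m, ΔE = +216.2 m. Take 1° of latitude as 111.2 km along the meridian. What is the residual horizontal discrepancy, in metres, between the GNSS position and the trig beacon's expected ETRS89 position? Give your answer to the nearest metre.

41 m

Observed coordinate differences: Δφ = -0.00446°, Δλ = +0.00321°.
Converting to metres (1° lat = 111200 m, cos φ = 0.536967): observed ΔN = -496.0 m, observed ΔE = 191.7 m.
Subtracting the expected shift leaves a residual of -496.0 − (-462.9) = -33.1 m north and 191.7 − (216.2) = -24.5 m east.
Residual distance = √((-33.1)² + (-24.5)²) = 41.2 m.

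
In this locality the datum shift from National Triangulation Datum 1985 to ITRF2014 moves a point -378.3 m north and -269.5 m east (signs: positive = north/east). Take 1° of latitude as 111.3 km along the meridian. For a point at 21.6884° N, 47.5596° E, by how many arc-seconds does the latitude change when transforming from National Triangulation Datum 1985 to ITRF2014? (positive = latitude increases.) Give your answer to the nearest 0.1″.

1° of latitude = 111.3 km, so Δφ = -378.3 / 111300 = -0.0033989° = -12.236″.

Δφ = -12.2″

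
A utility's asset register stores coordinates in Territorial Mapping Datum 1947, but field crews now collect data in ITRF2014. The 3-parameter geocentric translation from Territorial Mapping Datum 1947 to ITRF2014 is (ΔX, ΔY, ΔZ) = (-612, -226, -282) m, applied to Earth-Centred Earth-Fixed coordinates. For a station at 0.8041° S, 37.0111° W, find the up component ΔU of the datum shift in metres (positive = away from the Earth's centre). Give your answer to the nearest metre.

ΔU = -349 m

The local up (radial) axis is (cos φ cos λ, cos φ sin λ, sin φ), giving ΔU = -488.645 + 136.032 + 3.958 = -348.66 m.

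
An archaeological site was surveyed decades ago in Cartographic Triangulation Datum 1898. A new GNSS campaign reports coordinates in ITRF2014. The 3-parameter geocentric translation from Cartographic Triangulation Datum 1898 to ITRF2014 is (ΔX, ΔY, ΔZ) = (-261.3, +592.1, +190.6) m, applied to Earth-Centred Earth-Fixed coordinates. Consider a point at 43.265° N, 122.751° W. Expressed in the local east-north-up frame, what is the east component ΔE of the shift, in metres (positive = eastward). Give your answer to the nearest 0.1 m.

At φ = 43.265°, λ = -122.751°: sin φ = 0.685374, cos φ = 0.728192, sin λ = -0.841030, cos λ = -0.540989.
ΔE = −sin λ·ΔX + cos λ·ΔY = −(-0.841030)·(-261.3) + (-0.540989)·(592.1) = -540.08 m.

ΔE = -540.1 m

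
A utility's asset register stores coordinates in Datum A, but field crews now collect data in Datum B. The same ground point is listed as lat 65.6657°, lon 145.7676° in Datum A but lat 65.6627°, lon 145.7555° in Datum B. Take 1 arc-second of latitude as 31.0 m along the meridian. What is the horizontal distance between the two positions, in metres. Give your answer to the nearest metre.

Δφ = 65.6627° − 65.6657° = -0.0030°; Δλ = 145.7555° − 145.7676° = -0.0121°.
1° of latitude = 3600 × 31.00 = 111600 m.
ΔN = Δφ × 111600 = -334.8 m; ΔE = Δλ × 111600 × cos(65.6657°) = -0.0121 × 111600 × 0.412060 = -556.4 m.
Distance = √(ΔE² + ΔN²) = √((-556.4)² + (-334.8)²) = 649.4 m.

649 m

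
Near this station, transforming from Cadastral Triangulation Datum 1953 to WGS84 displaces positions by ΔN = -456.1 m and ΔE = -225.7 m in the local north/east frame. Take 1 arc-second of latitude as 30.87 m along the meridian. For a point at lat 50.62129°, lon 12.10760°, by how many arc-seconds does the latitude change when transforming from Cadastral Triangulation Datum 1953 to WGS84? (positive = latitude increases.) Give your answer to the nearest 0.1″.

Δφ = -14.8″

1″ of latitude = 30.87 m, so Δφ = -456.1 / 30.87 = -14.775″.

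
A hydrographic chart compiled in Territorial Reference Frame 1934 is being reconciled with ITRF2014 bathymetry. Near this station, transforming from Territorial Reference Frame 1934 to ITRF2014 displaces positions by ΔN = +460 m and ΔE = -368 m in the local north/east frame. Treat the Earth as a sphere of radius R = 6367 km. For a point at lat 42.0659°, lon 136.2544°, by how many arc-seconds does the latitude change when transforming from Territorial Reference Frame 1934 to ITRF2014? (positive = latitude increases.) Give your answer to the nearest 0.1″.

On a sphere of radius R, 1 rad of latitude = R, so Δφ = ΔN / R = 460.0 / 6367000 = 7.2248e-05 rad = 14.902″.

Δφ = 14.9″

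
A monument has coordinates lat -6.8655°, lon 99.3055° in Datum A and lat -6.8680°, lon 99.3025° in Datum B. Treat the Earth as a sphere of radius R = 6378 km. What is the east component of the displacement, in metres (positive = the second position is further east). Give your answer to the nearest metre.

Δφ = -6.8680° − -6.8655° = -0.0025°; Δλ = 99.3025° − 99.3055° = -0.0030°.
1° along a meridian = πR/180 = 111317 m.
ΔN = Δφ × 111317 = -278.3 m; ΔE = Δλ × 111317 × cos(-6.8655°) = -0.0030 × 111317 × 0.992830 = -331.6 m.

ΔE = -332 m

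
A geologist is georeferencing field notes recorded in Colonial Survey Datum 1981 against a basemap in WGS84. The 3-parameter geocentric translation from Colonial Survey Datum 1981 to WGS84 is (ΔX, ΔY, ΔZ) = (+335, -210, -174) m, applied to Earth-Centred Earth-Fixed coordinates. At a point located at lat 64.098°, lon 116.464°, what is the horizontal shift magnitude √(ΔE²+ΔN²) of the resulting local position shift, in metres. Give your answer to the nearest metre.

307 m

At φ = 64.098°, λ = 116.464°: sin φ = 0.899543, cos φ = 0.436833, sin λ = 0.895215, cos λ = -0.445635.
ΔE = −sin λ·ΔX + cos λ·ΔY = −(0.895215)·(335) + (-0.445635)·(-210) = -206.31 m.
ΔN = −sin φ cos λ·ΔX − sin φ sin λ·ΔY + cos φ·ΔZ = −(0.899543)(-0.445635)(335) − (0.899543)(0.895215)(-210) + (0.436833)(-174) = 227.39 m.
Horizontal magnitude = √(ΔE² + ΔN²) = √((-206.31)² + 227.39²) = 307.04 m.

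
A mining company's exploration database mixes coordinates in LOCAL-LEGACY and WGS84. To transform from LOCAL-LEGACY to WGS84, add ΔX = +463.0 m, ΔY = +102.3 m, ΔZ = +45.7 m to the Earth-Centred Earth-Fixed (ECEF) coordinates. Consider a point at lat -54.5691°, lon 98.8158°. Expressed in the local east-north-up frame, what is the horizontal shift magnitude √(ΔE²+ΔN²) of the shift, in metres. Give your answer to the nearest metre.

At φ = -54.5691°, λ = 98.8158°: sin φ = -0.814815, cos φ = 0.579721, sin λ = 0.988186, cos λ = -0.153258.
ΔE = −sin λ·ΔX + cos λ·ΔY = −(0.988186)·(463.0) + (-0.153258)·(102.3) = -473.21 m.
ΔN = −sin φ cos λ·ΔX − sin φ sin λ·ΔY + cos φ·ΔZ = −(-0.814815)(-0.153258)(463.0) − (-0.814815)(0.988186)(102.3) + (0.579721)(45.7) = 51.05 m.
Horizontal magnitude = √(ΔE² + ΔN²) = √((-473.21)² + 51.05²) = 475.95 m.

476 m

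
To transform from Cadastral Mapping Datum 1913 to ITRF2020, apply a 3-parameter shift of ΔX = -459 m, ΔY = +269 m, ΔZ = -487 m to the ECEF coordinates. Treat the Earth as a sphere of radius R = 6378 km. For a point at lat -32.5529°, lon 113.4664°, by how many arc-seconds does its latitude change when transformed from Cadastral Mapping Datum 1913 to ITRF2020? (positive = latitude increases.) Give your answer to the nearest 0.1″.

Δφ = -5.8″

sin φ = -0.538078, cos φ = 0.842895, sin λ = 0.917294, cos λ = -0.398211.
North component: ΔN = −sin φ cos λ·ΔX − sin φ sin λ·ΔY + cos φ·ΔZ = −(-0.538078)(-0.398211)(-459) − (-0.538078)(0.917294)(269) + (0.842895)(-487) = -179.37 m.
1° of latitude spans πR/180 = 111317 m, so Δφ = -179.37 / 111317 × 3600 = -5.801″.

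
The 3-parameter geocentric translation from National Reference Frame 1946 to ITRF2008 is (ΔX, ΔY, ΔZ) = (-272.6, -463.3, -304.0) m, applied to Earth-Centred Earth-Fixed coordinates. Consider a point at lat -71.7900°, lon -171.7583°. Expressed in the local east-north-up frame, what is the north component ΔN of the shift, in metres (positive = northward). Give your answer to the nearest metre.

ΔN = 224 m

The local north axis is (−sin φ cos λ, −sin φ sin λ, cos φ), giving ΔN = 256.273 + 63.088 − 95.000 = 224.36 m.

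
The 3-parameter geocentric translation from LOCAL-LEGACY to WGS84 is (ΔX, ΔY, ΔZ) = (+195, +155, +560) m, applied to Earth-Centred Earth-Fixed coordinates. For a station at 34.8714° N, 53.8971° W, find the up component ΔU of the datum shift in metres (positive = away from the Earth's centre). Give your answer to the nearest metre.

ΔU = 312 m

At φ = 34.8714°, λ = -53.8971°: sin φ = 0.571736, cos φ = 0.820437, sin λ = -0.807960, cos λ = 0.589237.
ΔU = cos φ cos λ·ΔX + cos φ sin λ·ΔY + sin φ·ΔZ = (0.820437)(0.589237)(195) + (0.820437)(-0.807960)(155) + (0.571736)(560) = 311.70 m.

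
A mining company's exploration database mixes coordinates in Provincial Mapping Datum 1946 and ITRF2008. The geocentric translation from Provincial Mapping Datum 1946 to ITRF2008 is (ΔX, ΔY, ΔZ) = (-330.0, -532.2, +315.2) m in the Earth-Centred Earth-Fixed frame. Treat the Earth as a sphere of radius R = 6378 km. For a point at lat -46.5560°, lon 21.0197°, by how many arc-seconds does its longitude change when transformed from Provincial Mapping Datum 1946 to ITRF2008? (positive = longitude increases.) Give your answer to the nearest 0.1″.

Δλ = -17.8″

sin φ = -0.726047, cos φ = 0.687645, sin λ = 0.358689, cos λ = 0.933457.
East component: ΔE = −sin λ·ΔX + cos λ·ΔY = −(0.358689)(-330.0) + (0.933457)(-532.2) = -378.42 m.
1° of latitude spans πR/180 = 111317 m; at latitude φ, 1° of longitude spans that × cos φ = 76546.7 m, so Δλ = -378.42 / 76546.7 × 3600 = -17.797″.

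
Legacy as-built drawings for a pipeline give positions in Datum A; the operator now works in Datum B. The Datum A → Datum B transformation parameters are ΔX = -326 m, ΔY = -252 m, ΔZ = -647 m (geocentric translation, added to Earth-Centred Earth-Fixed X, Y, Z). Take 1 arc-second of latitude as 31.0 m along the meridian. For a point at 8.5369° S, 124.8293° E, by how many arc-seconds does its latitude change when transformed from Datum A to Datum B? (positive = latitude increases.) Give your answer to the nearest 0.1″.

Δφ = -20.7″

sin φ = -0.148446, cos φ = 0.988920, sin λ = 0.820857, cos λ = -0.571133.
North component: ΔN = −sin φ cos λ·ΔX − sin φ sin λ·ΔY + cos φ·ΔZ = −(-0.148446)(-0.571133)(-326) − (-0.148446)(0.820857)(-252) + (0.988920)(-647) = -642.90 m.
1° of latitude spans 3600 × 31.00 = 111600 m, so Δφ = -642.90 / 111600 × 3600 = -20.739″.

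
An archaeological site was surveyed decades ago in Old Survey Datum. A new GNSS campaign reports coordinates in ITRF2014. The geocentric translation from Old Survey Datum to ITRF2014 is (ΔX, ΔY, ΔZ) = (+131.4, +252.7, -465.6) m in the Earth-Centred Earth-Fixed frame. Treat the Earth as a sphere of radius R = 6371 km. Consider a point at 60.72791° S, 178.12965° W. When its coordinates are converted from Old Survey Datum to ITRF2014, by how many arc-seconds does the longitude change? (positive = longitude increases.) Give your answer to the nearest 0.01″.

sin φ = -0.872308, cos φ = 0.488958, sin λ = -0.032638, cos λ = -0.999467.
East component: ΔE = −sin λ·ΔX + cos λ·ΔY = −(-0.032638)(131.4) + (-0.999467)(252.7) = -248.28 m.
1° of latitude spans πR/180 = 111195 m; at latitude φ, 1° of longitude spans that × cos φ = 54369.6 m, so Δλ = -248.28 / 54369.6 × 3600 = -16.439″.

Δλ = -16.44″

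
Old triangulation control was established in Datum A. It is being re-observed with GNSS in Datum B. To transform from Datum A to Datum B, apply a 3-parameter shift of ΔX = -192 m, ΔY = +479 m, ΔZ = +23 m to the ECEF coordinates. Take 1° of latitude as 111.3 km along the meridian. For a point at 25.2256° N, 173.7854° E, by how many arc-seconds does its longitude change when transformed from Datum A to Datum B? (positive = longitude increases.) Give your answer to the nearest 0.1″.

Δλ = -16.3″

sin φ = 0.426184, cos φ = 0.904637, sin λ = 0.108253, cos λ = -0.994123.
East component: ΔE = −sin λ·ΔX + cos λ·ΔY = −(0.108253)(-192) + (-0.994123)(479) = -455.40 m.
1° of latitude spans 111300 m; at latitude φ, 1° of longitude spans that × cos φ = 100686.1 m, so Δλ = -455.40 / 100686.1 × 3600 = -16.283″.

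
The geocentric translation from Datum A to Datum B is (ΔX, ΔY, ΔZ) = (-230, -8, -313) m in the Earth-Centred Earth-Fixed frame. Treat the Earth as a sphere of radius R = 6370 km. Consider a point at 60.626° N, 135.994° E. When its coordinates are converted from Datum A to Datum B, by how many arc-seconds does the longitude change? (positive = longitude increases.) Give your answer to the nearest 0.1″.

Δλ = 10.9″

sin φ = 0.871436, cos φ = 0.490508, sin λ = 0.694734, cos λ = -0.719267.
East component: ΔE = −sin λ·ΔX + cos λ·ΔY = −(0.694734)(-230) + (-0.719267)(-8) = 165.54 m.
1° of latitude spans πR/180 = 111177 m; at latitude φ, 1° of longitude spans that × cos φ = 54533.5 m, so Δλ = 165.54 / 54533.5 × 3600 = 10.928″.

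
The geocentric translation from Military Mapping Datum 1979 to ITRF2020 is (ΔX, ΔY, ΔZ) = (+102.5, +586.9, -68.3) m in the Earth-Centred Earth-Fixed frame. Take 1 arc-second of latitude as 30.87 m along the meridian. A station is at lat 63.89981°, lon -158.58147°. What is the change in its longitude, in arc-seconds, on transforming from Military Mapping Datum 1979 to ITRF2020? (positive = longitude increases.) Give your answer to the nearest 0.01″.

sin φ = 0.898026, cos φ = 0.439942, sin λ = -0.365178, cos λ = -0.930938.
East component: ΔE = −sin λ·ΔX + cos λ·ΔY = −(-0.365178)(102.5) + (-0.930938)(586.9) = -508.94 m.
1° of latitude spans 3600 × 30.87 = 111132 m; at latitude φ, 1° of longitude spans that × cos φ = 48891.7 m, so Δλ = -508.94 / 48891.7 × 3600 = -37.474″.

Δλ = -37.47″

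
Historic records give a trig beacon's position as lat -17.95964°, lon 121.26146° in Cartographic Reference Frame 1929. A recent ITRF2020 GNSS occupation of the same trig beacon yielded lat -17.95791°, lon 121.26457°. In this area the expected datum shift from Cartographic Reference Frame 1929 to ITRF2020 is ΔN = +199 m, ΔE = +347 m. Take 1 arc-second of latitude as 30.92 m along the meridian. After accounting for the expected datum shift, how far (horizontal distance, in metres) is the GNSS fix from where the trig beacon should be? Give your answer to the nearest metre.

Observed coordinate differences: Δφ = +0.00173°, Δλ = +0.00311°.
Converting to metres (1° lat = 111312 m, cos φ = 0.951274): observed ΔN = 192.6 m, observed ΔE = 329.3 m.
Subtracting the expected shift leaves a residual of 192.6 − (199) = -6.4 m north and 329.3 − (347) = -17.7 m east.
Residual distance = √((-6.4)² + (-17.7)²) = 18.8 m.

19 m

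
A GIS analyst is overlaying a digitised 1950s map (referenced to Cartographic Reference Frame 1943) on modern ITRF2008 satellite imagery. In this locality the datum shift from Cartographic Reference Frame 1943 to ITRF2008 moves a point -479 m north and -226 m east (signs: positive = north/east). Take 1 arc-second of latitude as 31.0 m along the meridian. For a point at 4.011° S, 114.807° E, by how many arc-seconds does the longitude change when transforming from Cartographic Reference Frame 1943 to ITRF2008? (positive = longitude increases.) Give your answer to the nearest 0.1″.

At latitude -4.011°, cos φ = 0.997551.
1″ of longitude at this latitude = 31.00 × cos φ = 30.9241 m, so Δλ = -226.0 / 30.9241 = -7.308″.

Δλ = -7.3″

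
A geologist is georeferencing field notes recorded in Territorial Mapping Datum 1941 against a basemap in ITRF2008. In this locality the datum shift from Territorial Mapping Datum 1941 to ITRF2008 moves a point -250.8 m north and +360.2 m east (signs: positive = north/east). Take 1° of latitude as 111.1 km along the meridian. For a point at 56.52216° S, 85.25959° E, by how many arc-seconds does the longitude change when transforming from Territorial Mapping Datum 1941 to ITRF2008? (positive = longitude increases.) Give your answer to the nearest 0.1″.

Δλ = 21.2″

At latitude -56.52216°, cos φ = 0.551614.
1° of longitude at this latitude = 111.1 × cos φ = 61.28 km, so Δλ = 360.2 / 61284.4 = 0.0058775° = 21.159″.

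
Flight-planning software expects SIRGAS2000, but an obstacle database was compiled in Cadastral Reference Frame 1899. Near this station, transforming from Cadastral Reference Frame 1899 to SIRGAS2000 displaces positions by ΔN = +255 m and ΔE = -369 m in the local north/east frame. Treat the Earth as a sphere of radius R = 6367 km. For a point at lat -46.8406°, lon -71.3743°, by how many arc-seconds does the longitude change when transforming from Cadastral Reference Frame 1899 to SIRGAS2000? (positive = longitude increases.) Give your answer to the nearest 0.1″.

Δλ = -17.5″

At latitude -46.8406°, cos φ = 0.684030.
One radian of longitude at latitude φ spans R cos φ, so Δλ = ΔE / (R cos φ) = -369.0 / (6367000 × 0.684030) = -8.4726e-05 rad = -17.476″.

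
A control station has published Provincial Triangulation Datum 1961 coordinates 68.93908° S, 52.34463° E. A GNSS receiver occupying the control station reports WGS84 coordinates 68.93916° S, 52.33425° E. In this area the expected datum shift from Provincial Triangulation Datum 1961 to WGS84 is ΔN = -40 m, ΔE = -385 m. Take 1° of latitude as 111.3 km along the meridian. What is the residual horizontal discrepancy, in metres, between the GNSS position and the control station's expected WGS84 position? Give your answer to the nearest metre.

43 m

Observed coordinate differences: Δφ = -0.00008°, Δλ = -0.01038°.
Converting to metres (1° lat = 111300 m, cos φ = 0.359360): observed ΔN = -8.9 m, observed ΔE = -415.2 m.
Subtracting the expected shift leaves a residual of -8.9 − (-40) = 31.1 m north and -415.2 − (-385) = -30.2 m east.
Residual distance = √(31.1² + (-30.2)²) = 43.3 m.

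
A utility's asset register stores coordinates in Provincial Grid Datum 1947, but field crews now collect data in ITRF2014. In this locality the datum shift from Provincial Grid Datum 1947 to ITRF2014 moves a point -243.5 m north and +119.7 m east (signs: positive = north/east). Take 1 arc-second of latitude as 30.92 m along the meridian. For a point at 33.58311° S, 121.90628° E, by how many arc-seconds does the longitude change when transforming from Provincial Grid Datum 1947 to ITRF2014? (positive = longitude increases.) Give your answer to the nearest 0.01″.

At latitude -33.58311°, cos φ = 0.833084.
1″ of longitude at this latitude = 30.92 × cos φ = 25.7590 m, so Δλ = 119.7 / 25.7590 = 4.647″.

Δλ = 4.65″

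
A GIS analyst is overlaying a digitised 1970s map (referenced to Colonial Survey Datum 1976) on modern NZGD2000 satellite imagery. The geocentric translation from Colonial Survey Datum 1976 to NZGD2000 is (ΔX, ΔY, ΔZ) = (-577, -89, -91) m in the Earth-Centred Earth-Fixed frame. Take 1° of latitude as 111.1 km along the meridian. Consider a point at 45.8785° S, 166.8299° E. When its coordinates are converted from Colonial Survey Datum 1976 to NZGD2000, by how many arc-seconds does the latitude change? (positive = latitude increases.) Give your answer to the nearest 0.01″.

Δφ = 10.54″

sin φ = -0.717865, cos φ = 0.696182, sin λ = 0.227843, cos λ = -0.973698.
North component: ΔN = −sin φ cos λ·ΔX − sin φ sin λ·ΔY + cos φ·ΔZ = −(-0.717865)(-0.973698)(-577) − (-0.717865)(0.227843)(-89) + (0.696182)(-91) = 325.40 m.
1° of latitude spans 111100 m, so Δφ = 325.40 / 111100 × 3600 = 10.544″.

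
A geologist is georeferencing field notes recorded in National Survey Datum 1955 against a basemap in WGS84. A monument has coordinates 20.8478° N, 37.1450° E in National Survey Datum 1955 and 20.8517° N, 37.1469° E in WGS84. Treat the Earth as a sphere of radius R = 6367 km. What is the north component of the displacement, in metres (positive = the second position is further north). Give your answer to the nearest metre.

Δφ = 20.8517° − 20.8478° = +0.0039°; Δλ = 37.1469° − 37.1450° = +0.0019°.
1° along a meridian = πR/180 = 111125 m.
ΔN = Δφ × 111125 = 433.4 m; ΔE = Δλ × 111125 × cos(20.8478°) = +0.0019 × 111125 × 0.934529 = 197.3 m.

ΔN = 433 m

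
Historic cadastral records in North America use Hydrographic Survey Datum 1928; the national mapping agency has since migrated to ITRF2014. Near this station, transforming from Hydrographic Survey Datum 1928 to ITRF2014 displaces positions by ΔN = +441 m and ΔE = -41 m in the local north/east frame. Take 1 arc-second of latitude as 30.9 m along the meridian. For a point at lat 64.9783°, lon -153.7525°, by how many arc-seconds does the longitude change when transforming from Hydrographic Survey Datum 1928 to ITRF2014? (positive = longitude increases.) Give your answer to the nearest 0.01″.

Δλ = -3.14″

At latitude 64.9783°, cos φ = 0.422961.
1″ of longitude at this latitude = 30.90 × cos φ = 13.0695 m, so Δλ = -41.0 / 13.0695 = -3.137″.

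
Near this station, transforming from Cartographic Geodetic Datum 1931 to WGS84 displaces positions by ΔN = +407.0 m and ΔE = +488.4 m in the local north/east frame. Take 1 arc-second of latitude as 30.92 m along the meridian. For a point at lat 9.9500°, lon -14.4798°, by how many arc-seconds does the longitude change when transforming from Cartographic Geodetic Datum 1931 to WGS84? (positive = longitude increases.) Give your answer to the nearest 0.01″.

Δλ = 16.04″

At latitude 9.9500°, cos φ = 0.984959.
1″ of longitude at this latitude = 30.92 × cos φ = 30.4549 m, so Δλ = 488.4 / 30.4549 = 16.037″.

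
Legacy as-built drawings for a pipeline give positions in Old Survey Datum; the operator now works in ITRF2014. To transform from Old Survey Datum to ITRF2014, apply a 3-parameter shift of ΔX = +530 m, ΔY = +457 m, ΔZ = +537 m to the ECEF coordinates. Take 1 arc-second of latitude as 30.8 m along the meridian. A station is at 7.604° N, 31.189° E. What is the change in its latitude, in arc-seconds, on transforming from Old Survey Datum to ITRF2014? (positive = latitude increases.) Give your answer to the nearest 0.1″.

sin φ = 0.132326, cos φ = 0.991206, sin λ = 0.517863, cos λ = 0.855464.
North component: ΔN = −sin φ cos λ·ΔX − sin φ sin λ·ΔY + cos φ·ΔZ = −(0.132326)(0.855464)(530) − (0.132326)(0.517863)(457) + (0.991206)(537) = 440.97 m.
1° of latitude spans 3600 × 30.80 = 110880 m, so Δφ = 440.97 / 110880 × 3600 = 14.317″.

Δφ = 14.3″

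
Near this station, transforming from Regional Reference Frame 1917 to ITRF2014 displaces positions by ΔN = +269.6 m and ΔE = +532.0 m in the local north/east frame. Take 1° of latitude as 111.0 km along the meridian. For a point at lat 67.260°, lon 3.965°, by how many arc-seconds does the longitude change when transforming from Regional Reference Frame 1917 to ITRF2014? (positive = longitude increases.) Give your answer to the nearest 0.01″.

At latitude 67.260°, cos φ = 0.386550.
1° of longitude at this latitude = 111.0 × cos φ = 42.91 km, so Δλ = 532.0 / 42907.1 = 0.0123989° = 44.636″.

Δλ = 44.64″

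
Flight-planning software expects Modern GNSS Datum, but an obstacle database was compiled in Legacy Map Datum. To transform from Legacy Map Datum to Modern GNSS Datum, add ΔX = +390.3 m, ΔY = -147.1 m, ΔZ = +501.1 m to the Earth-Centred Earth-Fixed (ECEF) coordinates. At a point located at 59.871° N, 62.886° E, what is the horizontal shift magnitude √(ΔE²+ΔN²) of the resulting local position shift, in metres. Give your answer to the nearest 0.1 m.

465.0 m

At φ = 59.871°, λ = 62.886°: sin φ = 0.864897, cos φ = 0.501949, sin λ = 0.890101, cos λ = 0.455762.
ΔE = −sin λ·ΔX + cos λ·ΔY = −(0.890101)·(390.3) + (0.455762)·(-147.1) = -414.45 m.
ΔN = −sin φ cos λ·ΔX − sin φ sin λ·ΔY + cos φ·ΔZ = −(0.864897)(0.455762)(390.3) − (0.864897)(0.890101)(-147.1) + (0.501949)(501.1) = 210.92 m.
Horizontal magnitude = √(ΔE² + ΔN²) = √((-414.45)² + 210.92²) = 465.03 m.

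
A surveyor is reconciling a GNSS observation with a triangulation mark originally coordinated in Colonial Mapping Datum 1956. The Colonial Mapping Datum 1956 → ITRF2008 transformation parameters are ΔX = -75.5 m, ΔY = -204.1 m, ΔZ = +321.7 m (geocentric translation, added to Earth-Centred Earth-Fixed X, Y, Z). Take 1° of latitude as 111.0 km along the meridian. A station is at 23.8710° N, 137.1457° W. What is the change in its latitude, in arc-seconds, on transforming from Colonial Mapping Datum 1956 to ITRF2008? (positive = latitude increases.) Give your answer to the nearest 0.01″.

Δφ = 6.99″

sin φ = 0.404679, cos φ = 0.914459, sin λ = -0.680136, cos λ = -0.733086.
North component: ΔN = −sin φ cos λ·ΔX − sin φ sin λ·ΔY + cos φ·ΔZ = −(0.404679)(-0.733086)(-75.5) − (0.404679)(-0.680136)(-204.1) + (0.914459)(321.7) = 215.61 m.
1° of latitude spans 111000 m, so Δφ = 215.61 / 111000 × 3600 = 6.993″.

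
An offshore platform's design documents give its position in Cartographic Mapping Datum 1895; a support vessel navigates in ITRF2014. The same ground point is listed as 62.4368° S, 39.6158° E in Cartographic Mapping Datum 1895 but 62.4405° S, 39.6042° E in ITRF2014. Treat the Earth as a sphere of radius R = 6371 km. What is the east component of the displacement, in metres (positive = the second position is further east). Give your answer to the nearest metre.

Δφ = -62.4405° − -62.4368° = -0.0037°; Δλ = 39.6042° − 39.6158° = -0.0116°.
1° along a meridian = πR/180 = 111195 m.
ΔN = Δφ × 111195 = -411.4 m; ΔE = Δλ × 111195 × cos(-62.4368°) = -0.0116 × 111195 × 0.462727 = -596.9 m.

ΔE = -597 m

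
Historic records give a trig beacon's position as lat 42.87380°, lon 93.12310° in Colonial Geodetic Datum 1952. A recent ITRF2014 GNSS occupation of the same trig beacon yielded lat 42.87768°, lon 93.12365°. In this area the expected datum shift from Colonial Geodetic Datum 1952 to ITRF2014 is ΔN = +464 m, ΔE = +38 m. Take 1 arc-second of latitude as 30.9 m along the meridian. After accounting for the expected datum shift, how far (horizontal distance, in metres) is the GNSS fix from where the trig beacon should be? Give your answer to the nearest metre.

Observed coordinate differences: Δφ = +0.00388°, Δλ = +0.00055°.
Converting to metres (1° lat = 111240 m, cos φ = 0.732854): observed ΔN = 431.6 m, observed ΔE = 44.8 m.
Subtracting the expected shift leaves a residual of 431.6 − (464) = -32.4 m north and 44.8 − (38) = 6.8 m east.
Residual distance = √((-32.4)² + 6.8²) = 33.1 m.

33 m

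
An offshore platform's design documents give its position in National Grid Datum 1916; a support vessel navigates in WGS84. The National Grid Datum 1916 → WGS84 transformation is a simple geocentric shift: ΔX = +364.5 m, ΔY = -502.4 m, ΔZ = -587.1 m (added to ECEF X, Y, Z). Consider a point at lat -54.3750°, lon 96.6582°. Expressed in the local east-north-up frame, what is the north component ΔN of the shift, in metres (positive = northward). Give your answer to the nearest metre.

ΔN = -782 m

At φ = -54.3750°, λ = 96.6582°: sin φ = -0.812847, cos φ = 0.582478, sin λ = 0.993256, cos λ = -0.115946.
ΔN = −sin φ cos λ·ΔX − sin φ sin λ·ΔY + cos φ·ΔZ = −(-0.812847)(-0.115946)(364.5) − (-0.812847)(0.993256)(-502.4) + (0.582478)(-587.1) = -781.95 m.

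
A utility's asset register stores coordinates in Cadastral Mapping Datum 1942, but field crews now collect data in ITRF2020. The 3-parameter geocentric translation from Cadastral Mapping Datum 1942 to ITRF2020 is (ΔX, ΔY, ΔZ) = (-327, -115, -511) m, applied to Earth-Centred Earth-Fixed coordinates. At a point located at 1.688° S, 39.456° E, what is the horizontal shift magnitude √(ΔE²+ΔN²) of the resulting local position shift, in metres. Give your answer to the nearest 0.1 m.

The local east axis at (φ, λ) is (−sin λ, cos λ, 0), so ΔE = −sin(39.456°)·(-327) + cos(39.456°)·(-115) = 119.01 m.
The local north axis is (−sin φ cos λ, −sin φ sin λ, cos φ), giving ΔN = -7.437 − 2.153 − 510.778 = -520.37 m.
Horizontal magnitude = √(ΔE² + ΔN²) = √(119.01² + (-520.37)²) = 533.80 m.

533.8 m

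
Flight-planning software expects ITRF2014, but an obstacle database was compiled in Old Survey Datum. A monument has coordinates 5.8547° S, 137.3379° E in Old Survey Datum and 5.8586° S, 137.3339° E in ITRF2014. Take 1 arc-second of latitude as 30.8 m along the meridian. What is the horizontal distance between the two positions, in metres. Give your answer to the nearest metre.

618 m

Δφ = -5.8586° − -5.8547° = -0.0039°; Δλ = 137.3339° − 137.3379° = -0.0040°.
1° of latitude = 3600 × 30.80 = 110880 m.
ΔN = Δφ × 110880 = -432.4 m; ΔE = Δλ × 110880 × cos(-5.8547°) = -0.0040 × 110880 × 0.994784 = -441.2 m.
Distance = √(ΔE² + ΔN²) = √((-441.2)² + (-432.4)²) = 617.8 m.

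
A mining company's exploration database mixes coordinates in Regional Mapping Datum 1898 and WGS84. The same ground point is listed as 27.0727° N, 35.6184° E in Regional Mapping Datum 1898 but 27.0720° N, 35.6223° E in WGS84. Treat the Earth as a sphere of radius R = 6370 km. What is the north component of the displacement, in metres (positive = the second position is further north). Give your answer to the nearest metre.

Δφ = 27.0720° − 27.0727° = -0.0007°; Δλ = 35.6223° − 35.6184° = +0.0039°.
1° along a meridian = πR/180 = 111177 m.
ΔN = Δφ × 111177 = -77.8 m; ΔE = Δλ × 111177 × cos(27.0727°) = +0.0039 × 111177 × 0.890430 = 386.1 m.

ΔN = -78 m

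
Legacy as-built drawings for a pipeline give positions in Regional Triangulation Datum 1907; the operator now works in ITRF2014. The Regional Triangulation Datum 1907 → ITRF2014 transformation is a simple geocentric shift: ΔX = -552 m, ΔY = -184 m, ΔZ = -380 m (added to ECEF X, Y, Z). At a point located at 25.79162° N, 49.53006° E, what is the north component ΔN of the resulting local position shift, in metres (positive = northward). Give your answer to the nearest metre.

The local north axis is (−sin φ cos λ, −sin φ sin λ, cos φ), giving ΔN = 155.885 + 60.904 − 342.145 = -125.36 m.

ΔN = -125 m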